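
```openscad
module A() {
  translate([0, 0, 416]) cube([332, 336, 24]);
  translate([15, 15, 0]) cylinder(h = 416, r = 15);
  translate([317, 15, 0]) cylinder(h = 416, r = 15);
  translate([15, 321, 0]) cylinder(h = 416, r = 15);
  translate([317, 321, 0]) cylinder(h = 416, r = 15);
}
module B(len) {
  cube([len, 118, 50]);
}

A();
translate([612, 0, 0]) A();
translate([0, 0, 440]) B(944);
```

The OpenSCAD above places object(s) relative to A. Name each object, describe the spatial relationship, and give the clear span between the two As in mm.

Second stool starts at x = 612; first ends at x = 332; clear span = 612 − 332 = 280 mm.

A is a stool. B is a beam. A beam spans the tops of two stools. The clear span between the two stools is 280 mm.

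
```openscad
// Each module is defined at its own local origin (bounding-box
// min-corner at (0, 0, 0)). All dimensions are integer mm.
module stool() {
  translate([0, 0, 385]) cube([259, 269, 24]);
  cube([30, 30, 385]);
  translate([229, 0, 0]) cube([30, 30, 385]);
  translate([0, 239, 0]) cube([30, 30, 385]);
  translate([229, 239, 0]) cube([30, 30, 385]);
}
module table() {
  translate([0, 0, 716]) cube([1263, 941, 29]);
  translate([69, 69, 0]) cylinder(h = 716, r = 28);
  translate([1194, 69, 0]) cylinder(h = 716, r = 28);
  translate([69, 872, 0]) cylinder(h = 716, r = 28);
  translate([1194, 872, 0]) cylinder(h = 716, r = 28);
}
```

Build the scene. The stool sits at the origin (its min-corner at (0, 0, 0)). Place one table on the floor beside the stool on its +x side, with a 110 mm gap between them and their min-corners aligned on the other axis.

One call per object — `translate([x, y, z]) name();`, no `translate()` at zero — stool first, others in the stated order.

stool();
translate([369, 0, 0]) table();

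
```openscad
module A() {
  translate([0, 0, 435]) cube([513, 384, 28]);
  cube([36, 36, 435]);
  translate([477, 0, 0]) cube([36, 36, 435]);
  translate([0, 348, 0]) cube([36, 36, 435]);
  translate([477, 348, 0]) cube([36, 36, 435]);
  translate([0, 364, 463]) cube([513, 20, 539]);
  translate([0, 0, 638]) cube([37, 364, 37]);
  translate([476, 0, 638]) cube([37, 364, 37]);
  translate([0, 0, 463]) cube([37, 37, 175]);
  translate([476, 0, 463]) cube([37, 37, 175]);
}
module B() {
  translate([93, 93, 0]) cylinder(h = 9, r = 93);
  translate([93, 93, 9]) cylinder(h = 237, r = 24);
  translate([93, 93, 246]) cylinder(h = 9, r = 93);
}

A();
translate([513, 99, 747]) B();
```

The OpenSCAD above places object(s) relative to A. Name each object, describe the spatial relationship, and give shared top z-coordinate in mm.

Both tops at z = 1002 mm.

A is a chair. B is a spool. The spool is beside the chair with their tops flush at z = 1002. The shared top z-coordinate is 1002 mm.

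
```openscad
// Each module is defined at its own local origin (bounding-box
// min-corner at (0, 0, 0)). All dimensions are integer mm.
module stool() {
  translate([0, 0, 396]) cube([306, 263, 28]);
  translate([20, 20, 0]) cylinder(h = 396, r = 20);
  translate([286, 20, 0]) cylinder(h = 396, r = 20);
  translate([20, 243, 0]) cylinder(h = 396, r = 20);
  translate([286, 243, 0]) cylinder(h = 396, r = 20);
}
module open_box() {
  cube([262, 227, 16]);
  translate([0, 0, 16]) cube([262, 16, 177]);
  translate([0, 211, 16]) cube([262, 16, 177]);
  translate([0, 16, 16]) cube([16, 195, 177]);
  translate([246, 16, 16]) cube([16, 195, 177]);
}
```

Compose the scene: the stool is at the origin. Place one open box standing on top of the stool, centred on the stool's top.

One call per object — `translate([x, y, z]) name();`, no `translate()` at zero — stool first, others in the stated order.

stool();
translate([22, 18, 424]) open_box();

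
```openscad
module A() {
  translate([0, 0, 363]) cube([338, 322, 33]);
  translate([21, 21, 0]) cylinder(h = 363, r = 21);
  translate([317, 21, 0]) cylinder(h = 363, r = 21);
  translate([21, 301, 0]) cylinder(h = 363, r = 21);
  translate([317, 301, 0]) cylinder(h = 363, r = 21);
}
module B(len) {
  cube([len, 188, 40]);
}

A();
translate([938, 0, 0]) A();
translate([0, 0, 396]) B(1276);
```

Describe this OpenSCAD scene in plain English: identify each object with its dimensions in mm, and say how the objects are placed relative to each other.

A is a four-legged stool. The seat is 338×322 mm, 33 mm thick, top at z = 396 mm. It stands on four round legs, each 42 mm in diameter, from z = 0 to the seat underside, each leg's axis is inset half a diameter from the nearest pair of seat edges (so the leg's bounding box is flush with the corner).

B is a rectangular beam 1276 mm long (x), 188 mm deep (y), 40 mm thick (z).

The beam spans the tops of two stools placed 600 mm apart, resting at z = 396 mm.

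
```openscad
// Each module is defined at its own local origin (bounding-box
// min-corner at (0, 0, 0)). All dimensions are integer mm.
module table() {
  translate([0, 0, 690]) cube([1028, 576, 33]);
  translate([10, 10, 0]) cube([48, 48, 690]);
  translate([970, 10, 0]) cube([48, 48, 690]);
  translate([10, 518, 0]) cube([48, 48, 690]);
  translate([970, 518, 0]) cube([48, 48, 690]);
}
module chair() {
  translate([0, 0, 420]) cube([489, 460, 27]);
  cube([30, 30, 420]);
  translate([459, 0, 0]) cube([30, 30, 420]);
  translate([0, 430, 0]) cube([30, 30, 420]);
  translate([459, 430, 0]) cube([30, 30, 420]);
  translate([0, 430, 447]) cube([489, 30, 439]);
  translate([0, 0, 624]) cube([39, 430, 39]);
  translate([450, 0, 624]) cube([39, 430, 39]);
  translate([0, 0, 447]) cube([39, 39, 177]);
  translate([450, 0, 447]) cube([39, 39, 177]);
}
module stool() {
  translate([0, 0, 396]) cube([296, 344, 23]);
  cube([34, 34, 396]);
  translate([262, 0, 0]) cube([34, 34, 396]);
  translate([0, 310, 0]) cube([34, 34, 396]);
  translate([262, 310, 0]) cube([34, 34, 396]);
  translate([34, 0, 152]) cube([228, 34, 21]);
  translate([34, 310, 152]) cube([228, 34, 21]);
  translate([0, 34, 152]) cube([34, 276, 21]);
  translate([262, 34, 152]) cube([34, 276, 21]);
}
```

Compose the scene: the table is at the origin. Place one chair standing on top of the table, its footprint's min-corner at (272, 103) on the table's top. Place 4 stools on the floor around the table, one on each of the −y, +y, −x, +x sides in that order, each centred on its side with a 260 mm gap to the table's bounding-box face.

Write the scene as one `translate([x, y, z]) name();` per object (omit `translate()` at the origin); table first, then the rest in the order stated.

table();
translate([272, 103, 723]) chair();
translate([366, -604, 0]) stool();
translate([366, 836, 0]) stool();
translate([-556, 116, 0]) stool();
translate([1288, 116, 0]) stool();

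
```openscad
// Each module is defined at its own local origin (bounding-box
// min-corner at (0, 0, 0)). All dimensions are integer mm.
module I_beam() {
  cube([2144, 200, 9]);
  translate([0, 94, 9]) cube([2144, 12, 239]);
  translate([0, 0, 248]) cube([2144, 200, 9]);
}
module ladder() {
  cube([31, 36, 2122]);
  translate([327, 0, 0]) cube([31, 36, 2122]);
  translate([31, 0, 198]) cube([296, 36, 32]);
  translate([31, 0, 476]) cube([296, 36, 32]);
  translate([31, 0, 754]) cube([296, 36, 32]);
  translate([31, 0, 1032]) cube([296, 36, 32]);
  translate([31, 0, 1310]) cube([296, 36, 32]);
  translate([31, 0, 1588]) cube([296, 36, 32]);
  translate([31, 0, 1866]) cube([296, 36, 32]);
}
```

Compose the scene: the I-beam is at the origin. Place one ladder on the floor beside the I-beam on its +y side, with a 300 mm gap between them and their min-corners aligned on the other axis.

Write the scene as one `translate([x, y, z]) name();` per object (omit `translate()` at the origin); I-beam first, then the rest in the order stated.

I_beam();
translate([0, 500, 0]) ladder();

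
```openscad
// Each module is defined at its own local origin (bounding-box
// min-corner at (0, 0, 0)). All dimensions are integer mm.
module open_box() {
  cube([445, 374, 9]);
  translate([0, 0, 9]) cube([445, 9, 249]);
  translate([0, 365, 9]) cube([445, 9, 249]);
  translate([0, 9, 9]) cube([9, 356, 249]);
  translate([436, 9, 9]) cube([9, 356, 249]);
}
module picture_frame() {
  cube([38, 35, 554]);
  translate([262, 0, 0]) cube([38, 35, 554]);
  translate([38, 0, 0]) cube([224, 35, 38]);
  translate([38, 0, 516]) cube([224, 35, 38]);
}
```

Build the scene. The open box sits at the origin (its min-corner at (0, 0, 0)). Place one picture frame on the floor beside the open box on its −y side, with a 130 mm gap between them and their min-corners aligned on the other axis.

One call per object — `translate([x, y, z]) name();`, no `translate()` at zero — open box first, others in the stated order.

open_box();
translate([0, -165, 0]) picture_frame();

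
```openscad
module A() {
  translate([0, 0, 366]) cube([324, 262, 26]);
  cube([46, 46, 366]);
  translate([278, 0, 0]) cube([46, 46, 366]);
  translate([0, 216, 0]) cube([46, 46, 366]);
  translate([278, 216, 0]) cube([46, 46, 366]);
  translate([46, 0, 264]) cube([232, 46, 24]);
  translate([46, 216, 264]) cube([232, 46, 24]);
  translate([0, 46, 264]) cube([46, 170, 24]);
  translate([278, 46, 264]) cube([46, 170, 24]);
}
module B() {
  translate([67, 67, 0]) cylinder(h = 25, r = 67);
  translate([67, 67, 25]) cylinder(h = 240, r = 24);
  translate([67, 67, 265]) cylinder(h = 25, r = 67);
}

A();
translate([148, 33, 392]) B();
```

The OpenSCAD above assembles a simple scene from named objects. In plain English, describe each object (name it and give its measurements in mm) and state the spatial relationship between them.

A is a four-legged stool. The seat is a 324×262×26 mm slab whose top surface is at z = 392 mm; four square legs, each 46×46 mm in cross-section, run from the floor (z = 0) to the underside of the seat, each flush with a corner of the seat. Four stretchers, 46 mm wide and 24 mm tall, connect adjacent legs with their undersides at z = 264 mm, each running between the inner faces of the legs it joins and aligned with the legs' outer faces on the other axis.

B is a spool: two coaxial disc flanges of radius 67 mm and thickness 25 mm, joined by a core cylinder of radius 24 mm and height 240 mm. The lower flange rests on z = 0 and the three cylinders share a vertical axis.

The spool is on top of the stool.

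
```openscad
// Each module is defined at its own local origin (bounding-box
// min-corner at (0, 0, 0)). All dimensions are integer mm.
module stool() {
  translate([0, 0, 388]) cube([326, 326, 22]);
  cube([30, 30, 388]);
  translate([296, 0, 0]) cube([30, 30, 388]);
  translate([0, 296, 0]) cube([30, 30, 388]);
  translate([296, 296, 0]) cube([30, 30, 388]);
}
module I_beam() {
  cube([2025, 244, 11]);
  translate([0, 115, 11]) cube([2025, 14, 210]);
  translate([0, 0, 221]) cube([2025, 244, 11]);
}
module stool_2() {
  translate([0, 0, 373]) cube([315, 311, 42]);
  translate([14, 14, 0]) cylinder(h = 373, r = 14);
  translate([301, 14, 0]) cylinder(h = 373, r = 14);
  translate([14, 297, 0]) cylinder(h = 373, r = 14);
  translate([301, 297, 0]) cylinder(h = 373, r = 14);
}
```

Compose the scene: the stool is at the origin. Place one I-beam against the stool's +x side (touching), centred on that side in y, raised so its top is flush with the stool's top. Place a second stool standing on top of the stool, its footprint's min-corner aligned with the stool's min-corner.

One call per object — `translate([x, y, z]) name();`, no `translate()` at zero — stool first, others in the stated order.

stool();
translate([326, 41, 178]) I_beam();
translate([0, 0, 410]) stool_2();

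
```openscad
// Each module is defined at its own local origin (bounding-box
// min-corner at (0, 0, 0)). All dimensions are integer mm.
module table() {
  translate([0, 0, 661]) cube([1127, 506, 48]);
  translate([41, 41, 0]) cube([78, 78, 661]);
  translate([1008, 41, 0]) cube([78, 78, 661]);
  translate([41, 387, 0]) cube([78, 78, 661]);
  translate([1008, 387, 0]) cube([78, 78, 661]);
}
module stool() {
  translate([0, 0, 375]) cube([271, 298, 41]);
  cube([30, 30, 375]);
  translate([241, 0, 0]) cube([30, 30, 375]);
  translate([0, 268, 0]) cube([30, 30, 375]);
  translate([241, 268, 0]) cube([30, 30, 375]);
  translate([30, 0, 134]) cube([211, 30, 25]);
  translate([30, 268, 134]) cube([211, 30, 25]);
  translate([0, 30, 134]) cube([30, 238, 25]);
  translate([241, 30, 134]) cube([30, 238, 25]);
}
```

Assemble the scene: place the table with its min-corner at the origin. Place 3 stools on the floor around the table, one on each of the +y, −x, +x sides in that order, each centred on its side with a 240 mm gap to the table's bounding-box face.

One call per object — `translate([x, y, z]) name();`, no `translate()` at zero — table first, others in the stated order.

table();
translate([428, 746, 0]) stool();
translate([-511, 104, 0]) stool();
translate([1367, 104, 0]) stool();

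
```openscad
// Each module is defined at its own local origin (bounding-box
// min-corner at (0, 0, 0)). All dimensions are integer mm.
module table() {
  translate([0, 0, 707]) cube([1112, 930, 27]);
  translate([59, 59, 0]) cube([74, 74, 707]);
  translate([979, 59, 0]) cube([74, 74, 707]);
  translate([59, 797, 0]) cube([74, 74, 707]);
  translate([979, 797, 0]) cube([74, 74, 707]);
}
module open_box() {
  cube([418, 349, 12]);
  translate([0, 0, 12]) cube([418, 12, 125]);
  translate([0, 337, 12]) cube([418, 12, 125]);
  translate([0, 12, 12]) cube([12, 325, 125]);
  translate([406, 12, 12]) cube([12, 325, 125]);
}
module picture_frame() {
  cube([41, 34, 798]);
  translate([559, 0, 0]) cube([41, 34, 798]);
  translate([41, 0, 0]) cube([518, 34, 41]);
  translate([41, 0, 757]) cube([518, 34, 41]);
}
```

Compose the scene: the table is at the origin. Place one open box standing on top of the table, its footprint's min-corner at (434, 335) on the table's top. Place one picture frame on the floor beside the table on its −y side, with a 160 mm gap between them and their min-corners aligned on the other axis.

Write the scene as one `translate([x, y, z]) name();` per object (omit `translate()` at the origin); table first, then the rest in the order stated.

table();
translate([434, 335, 734]) open_box();
translate([0, -194, 0]) picture_frame();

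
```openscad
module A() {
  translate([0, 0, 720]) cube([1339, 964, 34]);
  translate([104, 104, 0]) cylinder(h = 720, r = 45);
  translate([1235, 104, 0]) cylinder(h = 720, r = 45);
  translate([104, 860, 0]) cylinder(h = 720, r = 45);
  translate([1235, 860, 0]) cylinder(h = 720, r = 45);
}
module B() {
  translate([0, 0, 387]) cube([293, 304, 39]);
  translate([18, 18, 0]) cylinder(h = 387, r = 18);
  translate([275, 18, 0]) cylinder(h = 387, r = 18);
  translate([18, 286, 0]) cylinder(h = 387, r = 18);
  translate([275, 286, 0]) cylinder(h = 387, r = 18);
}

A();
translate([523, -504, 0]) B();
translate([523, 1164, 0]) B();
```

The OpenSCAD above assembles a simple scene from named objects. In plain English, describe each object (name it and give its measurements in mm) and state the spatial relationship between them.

A is a table: top 1339 mm (x) × 964 mm (y), 34 mm thick, upper face at z = 754 mm, on four round legs of 90 mm diameter, each leg's bounding box inset 59 mm from the nearest pair of top edges, running from z = 0 to the bottom of the top.

B is a four-legged stool. The seat is a 293×304×39 mm slab whose top surface is at z = 426 mm; four round legs, each 36 mm in diameter, run from the floor (z = 0) to the underside of the seat, each leg's axis is inset half a diameter from the nearest pair of seat edges (so the leg's bounding box is flush with the corner).

Two stools sit around the table at the −y, +y sides.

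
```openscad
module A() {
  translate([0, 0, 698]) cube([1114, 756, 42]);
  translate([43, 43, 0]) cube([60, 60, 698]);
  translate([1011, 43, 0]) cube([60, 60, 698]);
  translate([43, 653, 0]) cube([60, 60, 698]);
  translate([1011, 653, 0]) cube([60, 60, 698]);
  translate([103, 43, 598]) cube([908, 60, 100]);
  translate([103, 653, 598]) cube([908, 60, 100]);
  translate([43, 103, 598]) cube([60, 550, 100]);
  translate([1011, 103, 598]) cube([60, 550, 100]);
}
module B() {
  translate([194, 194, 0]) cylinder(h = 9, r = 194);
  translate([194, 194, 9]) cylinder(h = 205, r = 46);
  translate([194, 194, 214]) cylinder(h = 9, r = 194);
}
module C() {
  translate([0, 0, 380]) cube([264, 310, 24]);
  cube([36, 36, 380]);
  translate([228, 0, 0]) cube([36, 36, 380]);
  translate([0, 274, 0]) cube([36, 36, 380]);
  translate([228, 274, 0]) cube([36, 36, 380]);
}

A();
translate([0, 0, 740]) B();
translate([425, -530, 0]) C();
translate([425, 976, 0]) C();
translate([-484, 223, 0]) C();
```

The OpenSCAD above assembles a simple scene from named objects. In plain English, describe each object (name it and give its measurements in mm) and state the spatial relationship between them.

A is a table with a 1114×756 mm rectangular top, 42 mm thick, top surface at z = 740 mm, supported by four 60×60 mm square legs, each inset 43 mm from the nearest pair of top edges, running from the floor. Four apron rails, 60 mm thick and 100 mm tall, run between adjacent legs with their top edges flush with the underside of the top and their outer faces flush with the legs' outer faces.

B is a spool: two coaxial disc flanges of radius 194 mm and thickness 9 mm, joined by a core cylinder of radius 46 mm and height 205 mm. The lower flange rests on z = 0 and the three cylinders share a vertical axis.

C is a four-legged stool. The seat is 264×310 mm, 24 mm thick, top at z = 404 mm. It stands on four square legs, each 36×36 mm in cross-section, from z = 0 to the seat underside, each flush with a corner of the seat.

The spool is on top of the table. Three stools sit around the table at the −y, +y, −x sides.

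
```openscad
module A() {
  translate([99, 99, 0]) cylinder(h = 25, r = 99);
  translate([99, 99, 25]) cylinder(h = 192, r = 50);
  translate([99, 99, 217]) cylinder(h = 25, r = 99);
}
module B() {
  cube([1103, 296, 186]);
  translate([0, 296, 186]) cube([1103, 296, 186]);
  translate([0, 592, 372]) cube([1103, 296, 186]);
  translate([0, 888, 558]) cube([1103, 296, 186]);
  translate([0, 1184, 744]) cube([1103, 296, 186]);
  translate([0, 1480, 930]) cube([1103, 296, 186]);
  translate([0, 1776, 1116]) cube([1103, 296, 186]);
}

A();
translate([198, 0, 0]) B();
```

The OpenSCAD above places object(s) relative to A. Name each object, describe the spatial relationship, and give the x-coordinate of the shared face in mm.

A is a spool. B is a staircase. The staircase is against the spool's +x side, with their −y faces flush. The x-coordinate of the shared face is 198 mm.

The spool's +x face and the staircase's −x face are both at x = 198 mm.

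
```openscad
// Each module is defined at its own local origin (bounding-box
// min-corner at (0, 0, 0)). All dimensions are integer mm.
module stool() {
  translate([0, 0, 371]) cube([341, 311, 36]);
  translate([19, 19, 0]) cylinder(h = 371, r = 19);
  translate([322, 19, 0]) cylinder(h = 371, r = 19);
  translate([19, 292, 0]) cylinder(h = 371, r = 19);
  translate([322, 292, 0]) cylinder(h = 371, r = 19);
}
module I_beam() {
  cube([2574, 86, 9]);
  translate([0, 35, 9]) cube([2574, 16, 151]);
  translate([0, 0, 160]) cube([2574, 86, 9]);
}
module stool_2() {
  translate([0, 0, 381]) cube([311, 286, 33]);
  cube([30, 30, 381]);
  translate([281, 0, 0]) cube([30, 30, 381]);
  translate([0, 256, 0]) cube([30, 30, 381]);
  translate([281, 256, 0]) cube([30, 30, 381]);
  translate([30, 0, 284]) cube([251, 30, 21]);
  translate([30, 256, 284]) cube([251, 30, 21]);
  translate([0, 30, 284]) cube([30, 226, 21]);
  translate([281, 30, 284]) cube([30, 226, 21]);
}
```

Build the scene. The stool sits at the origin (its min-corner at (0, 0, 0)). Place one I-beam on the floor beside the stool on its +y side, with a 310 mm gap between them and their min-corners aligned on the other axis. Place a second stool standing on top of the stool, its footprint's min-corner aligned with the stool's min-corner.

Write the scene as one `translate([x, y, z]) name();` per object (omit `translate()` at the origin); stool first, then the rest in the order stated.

stool();
translate([0, 621, 0]) I_beam();
translate([0, 0, 407]) stool_2();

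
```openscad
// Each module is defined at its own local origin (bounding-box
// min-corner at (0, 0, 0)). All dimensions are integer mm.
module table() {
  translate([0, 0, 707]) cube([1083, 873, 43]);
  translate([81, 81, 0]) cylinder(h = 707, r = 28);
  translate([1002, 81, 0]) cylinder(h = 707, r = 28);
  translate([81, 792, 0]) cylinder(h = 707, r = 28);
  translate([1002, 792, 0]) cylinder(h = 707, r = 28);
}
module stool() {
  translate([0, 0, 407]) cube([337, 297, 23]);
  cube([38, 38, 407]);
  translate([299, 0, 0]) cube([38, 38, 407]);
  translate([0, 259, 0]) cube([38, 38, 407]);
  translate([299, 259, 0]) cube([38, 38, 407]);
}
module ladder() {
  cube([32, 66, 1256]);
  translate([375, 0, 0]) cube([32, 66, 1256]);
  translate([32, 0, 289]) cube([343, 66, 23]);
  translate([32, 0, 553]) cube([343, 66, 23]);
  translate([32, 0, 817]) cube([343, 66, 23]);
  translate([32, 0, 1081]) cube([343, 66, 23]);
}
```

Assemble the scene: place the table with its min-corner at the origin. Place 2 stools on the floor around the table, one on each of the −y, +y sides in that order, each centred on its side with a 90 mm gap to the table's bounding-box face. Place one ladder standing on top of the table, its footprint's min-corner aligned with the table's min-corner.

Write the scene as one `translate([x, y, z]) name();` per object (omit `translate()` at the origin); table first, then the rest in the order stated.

table();
translate([373, -387, 0]) stool();
translate([373, 963, 0]) stool();
translate([0, 0, 750]) ladder();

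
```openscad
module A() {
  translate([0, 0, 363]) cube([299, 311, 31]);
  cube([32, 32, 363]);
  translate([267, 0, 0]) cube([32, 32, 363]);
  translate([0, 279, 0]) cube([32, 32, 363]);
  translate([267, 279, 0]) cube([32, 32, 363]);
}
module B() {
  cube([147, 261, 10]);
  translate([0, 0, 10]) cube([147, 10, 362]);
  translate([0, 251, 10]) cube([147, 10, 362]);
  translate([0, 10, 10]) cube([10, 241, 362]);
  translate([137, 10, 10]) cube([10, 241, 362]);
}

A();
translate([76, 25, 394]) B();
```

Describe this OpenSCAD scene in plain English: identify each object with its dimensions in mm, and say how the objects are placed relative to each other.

A is a four-legged stool. The seat is 299×311 mm, 31 mm thick, top at z = 394 mm. It stands on four square legs, each 32×32 mm in cross-section, from z = 0 to the seat underside, each flush with a corner of the seat.

B is an open-topped rectangular box: outside dimensions 147×261×372 mm, with a uniform wall and base thickness of 10 mm. The base is a full 147×261 slab on the floor; four walls sit on top of the base. The front and back walls (the −y and +y sides) span the full width; the two side walls fit between them.

The open box is on top of the stool, centred.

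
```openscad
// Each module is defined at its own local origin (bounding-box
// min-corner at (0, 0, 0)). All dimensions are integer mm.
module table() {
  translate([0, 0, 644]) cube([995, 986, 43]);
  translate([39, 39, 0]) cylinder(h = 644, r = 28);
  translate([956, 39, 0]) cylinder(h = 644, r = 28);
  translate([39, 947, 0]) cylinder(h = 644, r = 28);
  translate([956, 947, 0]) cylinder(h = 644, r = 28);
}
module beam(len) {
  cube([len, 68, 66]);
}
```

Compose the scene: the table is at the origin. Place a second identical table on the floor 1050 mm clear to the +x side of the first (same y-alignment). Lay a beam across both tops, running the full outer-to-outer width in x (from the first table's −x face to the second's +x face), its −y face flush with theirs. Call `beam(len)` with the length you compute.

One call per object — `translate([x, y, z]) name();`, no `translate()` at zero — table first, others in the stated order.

table();
translate([2045, 0, 0]) table();
translate([0, 0, 687]) beam(3040);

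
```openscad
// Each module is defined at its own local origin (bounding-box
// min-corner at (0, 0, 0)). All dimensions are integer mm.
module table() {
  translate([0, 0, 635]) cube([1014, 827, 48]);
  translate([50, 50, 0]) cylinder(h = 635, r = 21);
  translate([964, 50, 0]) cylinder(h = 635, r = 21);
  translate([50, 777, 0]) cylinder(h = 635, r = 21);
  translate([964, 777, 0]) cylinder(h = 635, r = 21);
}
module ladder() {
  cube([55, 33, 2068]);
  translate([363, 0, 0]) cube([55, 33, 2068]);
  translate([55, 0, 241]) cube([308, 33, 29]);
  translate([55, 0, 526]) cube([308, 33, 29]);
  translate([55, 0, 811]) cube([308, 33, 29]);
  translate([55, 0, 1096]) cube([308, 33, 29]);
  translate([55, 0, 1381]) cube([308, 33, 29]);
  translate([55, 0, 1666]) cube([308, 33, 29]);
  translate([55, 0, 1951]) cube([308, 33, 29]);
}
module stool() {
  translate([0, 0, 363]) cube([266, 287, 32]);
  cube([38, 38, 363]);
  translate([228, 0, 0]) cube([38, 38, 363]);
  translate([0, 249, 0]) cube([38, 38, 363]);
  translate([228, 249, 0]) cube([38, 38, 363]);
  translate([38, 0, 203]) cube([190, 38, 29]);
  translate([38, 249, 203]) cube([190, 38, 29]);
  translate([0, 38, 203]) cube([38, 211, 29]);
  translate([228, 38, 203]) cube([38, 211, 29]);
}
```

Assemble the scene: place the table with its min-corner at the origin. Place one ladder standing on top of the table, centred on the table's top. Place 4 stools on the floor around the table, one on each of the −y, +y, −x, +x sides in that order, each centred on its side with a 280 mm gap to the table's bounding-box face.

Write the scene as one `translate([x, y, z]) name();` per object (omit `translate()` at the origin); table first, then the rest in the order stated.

table();
translate([298, 397, 683]) ladder();
translate([374, -567, 0]) stool();
translate([374, 1107, 0]) stool();
translate([-546, 270, 0]) stool();
translate([1294, 270, 0]) stool();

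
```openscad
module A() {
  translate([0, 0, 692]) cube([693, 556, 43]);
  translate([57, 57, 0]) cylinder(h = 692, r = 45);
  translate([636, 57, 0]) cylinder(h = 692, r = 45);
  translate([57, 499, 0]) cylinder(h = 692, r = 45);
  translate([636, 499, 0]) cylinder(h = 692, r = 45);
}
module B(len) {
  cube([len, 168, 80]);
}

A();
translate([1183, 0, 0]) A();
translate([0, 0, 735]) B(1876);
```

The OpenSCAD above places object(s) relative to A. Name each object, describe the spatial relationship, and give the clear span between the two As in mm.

Second table starts at x = 1183; first ends at x = 693; clear span = 1183 − 693 = 490 mm.

A is a table. B is a beam. A beam spans the tops of two tables. The clear span between the two tables is 490 mm.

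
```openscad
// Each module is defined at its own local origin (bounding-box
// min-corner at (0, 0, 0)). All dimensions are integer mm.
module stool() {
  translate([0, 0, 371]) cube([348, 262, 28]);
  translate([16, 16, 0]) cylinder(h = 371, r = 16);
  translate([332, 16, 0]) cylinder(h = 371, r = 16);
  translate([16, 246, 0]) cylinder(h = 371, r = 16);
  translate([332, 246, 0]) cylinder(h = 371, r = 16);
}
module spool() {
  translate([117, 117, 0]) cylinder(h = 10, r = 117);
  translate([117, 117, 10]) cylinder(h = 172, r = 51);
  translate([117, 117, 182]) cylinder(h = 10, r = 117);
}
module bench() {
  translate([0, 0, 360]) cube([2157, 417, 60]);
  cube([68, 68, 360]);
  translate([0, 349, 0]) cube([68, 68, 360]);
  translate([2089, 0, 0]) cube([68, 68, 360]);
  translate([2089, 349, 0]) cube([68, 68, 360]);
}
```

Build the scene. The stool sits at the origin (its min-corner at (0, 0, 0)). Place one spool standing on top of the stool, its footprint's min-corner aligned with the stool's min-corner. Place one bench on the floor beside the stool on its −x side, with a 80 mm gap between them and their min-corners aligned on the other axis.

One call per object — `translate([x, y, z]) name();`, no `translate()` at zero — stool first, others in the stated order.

stool();
translate([0, 0, 399]) spool();
translate([-2237, 0, 0]) bench();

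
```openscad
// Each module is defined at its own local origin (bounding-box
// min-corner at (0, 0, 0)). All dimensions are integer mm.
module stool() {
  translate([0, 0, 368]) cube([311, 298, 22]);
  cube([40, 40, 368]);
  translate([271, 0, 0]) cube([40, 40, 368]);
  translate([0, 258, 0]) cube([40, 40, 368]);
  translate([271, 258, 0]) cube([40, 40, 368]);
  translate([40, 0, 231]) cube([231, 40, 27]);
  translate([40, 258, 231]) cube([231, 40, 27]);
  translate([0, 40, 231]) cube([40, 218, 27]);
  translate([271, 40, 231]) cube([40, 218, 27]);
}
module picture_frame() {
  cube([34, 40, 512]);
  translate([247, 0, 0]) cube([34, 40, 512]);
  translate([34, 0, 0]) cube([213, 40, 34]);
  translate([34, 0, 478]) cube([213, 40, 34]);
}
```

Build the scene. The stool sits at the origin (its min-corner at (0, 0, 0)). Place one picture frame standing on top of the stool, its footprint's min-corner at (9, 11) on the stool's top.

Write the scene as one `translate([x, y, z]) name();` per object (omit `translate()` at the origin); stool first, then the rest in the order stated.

stool();
translate([9, 11, 390]) picture_frame();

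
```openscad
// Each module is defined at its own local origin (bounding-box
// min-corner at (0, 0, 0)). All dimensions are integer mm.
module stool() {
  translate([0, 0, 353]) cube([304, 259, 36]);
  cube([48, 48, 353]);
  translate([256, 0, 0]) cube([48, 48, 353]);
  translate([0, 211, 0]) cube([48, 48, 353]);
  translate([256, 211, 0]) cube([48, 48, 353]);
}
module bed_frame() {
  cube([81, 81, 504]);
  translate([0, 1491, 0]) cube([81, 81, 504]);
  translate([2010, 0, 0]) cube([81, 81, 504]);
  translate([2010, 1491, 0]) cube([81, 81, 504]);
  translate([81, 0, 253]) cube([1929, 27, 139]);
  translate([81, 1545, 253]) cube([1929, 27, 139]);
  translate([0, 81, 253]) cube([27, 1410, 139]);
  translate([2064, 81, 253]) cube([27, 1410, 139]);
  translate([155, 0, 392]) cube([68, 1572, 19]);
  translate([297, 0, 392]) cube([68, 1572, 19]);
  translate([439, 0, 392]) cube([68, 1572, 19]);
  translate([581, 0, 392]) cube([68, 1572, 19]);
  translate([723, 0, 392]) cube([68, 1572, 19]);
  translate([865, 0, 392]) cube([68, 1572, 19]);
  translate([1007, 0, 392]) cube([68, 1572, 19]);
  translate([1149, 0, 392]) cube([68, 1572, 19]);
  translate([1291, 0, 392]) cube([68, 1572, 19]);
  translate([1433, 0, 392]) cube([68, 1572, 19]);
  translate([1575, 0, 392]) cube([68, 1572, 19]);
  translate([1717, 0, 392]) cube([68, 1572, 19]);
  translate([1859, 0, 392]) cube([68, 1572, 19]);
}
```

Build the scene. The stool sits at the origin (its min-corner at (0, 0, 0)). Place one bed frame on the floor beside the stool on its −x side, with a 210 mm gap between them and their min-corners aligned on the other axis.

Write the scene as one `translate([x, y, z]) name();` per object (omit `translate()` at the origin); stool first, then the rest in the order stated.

stool();
translate([-2301, 0, 0]) bed_frame();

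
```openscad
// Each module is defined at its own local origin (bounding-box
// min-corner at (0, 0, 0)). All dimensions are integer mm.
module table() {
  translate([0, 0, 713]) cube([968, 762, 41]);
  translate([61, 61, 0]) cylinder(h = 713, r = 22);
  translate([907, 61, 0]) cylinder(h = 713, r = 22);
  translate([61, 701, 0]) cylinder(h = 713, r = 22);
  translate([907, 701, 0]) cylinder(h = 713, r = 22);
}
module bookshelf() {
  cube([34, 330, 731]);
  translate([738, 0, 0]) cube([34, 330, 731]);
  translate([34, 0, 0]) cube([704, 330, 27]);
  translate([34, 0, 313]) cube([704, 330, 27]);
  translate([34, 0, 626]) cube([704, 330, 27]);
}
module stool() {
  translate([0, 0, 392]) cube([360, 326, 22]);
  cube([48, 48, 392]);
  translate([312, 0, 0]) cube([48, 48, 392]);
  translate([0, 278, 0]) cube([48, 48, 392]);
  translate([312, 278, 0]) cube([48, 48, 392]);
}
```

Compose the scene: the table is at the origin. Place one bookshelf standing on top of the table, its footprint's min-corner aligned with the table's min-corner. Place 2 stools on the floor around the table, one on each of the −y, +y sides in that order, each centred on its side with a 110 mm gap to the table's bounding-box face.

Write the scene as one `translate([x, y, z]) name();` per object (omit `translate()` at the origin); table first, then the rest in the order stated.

table();
translate([0, 0, 754]) bookshelf();
translate([304, -436, 0]) stool();
translate([304, 872, 0]) stool();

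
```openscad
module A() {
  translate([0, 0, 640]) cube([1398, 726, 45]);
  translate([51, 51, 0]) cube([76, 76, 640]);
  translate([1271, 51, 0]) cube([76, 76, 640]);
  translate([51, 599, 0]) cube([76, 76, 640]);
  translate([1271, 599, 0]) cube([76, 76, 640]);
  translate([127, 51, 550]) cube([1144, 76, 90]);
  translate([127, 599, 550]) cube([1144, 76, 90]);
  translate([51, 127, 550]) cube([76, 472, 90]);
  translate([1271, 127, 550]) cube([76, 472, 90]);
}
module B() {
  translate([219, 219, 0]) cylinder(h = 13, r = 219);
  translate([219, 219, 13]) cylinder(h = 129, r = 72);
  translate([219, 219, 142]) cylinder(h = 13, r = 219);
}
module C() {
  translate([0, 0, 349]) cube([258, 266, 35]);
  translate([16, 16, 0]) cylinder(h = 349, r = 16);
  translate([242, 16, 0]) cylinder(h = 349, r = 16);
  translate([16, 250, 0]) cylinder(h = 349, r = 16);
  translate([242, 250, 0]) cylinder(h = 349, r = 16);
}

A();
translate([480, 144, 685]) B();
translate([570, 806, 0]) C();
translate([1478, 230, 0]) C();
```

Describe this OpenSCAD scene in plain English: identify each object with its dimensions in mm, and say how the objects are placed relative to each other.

A is a table with a 1398×726 mm rectangular top, 45 mm thick, top surface at z = 685 mm, supported by four 76×76 mm square legs, each inset 51 mm from the nearest pair of top edges, running from the floor. Four apron rails, 76 mm thick and 90 mm tall, run between adjacent legs with their top edges flush with the underside of the top and their outer faces flush with the legs' outer faces.

B is a spool: two coaxial disc flanges of radius 219 mm and thickness 13 mm, joined by a core cylinder of radius 72 mm and height 129 mm. The lower flange rests on z = 0 and the three cylinders share a vertical axis.

C is a simple wooden stool: a rectangular seat 258 mm (x) by 266 mm (y), 35 mm thick, top face at z = 384 mm, on four round legs, each 32 mm in diameter. The legs rest on z = 0, each leg's axis is inset half a diameter from the nearest pair of seat edges (so the leg's bounding box is flush with the corner).

The spool is on top of the table, centred. Two stools sit around the table at the +y, +x sides.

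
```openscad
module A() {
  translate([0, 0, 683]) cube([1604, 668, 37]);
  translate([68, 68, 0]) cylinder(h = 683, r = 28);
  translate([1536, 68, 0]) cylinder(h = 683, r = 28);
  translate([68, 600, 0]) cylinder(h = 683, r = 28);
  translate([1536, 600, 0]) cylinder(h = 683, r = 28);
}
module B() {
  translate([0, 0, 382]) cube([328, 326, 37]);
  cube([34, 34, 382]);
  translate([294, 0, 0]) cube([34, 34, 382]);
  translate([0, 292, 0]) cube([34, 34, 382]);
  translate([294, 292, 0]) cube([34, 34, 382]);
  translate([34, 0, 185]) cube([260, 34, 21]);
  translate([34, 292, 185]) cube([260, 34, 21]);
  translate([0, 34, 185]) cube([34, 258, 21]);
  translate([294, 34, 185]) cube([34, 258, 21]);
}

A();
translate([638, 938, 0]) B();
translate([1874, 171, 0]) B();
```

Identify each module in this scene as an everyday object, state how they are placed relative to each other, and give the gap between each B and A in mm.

A is a table. B is a stool. Two stools sit around the table at the +y, +x sides. The gap between each stool and the table is 270 mm.

Each stool's nearest face is 270 mm from the table's bounding box.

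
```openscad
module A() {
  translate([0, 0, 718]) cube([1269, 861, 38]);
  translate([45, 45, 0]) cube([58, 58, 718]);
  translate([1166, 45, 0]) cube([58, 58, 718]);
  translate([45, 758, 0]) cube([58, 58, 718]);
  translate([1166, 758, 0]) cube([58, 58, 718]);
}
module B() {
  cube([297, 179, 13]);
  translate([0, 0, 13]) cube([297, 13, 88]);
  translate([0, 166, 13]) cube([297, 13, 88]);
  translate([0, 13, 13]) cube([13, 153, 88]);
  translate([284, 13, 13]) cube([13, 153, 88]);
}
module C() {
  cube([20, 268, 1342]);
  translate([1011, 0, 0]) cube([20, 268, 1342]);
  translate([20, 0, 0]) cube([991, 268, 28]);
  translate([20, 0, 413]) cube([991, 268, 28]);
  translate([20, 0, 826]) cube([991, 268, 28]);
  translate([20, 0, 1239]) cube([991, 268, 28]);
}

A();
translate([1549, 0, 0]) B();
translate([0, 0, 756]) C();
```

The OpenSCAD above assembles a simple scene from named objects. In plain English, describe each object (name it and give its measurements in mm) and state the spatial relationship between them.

A is a rectangular dining table. The top is 1269×861×38 mm with its upper surface at z = 756 mm. It stands on four 58×58 mm square legs, each inset 45 mm from the nearest pair of top edges, running from the floor to the underside of the top.

B is an open-topped rectangular box: outside dimensions 297×179×101 mm, with a uniform wall and base thickness of 13 mm. The base is a full 297×179 slab on the floor; four walls sit on top of the base. The front and back walls (the −y and +y sides) span the full width; the two side walls fit between them.

C is an open bookshelf. Two side panels, each 20 mm thick, 268 mm deep and 1342 mm tall, stand 1031 mm apart (outside-to-outside). Between them sit 4 shelves, each 28 mm thick and 268 mm deep, spanning the full gap between the sides. The bottom shelf rests on the floor (its underside at z = 0) and the clear gap between one shelf's top and the next shelf's underside is 385 mm.

The open box is on the floor beside the table on its +x side. The bookshelf is on top of the table.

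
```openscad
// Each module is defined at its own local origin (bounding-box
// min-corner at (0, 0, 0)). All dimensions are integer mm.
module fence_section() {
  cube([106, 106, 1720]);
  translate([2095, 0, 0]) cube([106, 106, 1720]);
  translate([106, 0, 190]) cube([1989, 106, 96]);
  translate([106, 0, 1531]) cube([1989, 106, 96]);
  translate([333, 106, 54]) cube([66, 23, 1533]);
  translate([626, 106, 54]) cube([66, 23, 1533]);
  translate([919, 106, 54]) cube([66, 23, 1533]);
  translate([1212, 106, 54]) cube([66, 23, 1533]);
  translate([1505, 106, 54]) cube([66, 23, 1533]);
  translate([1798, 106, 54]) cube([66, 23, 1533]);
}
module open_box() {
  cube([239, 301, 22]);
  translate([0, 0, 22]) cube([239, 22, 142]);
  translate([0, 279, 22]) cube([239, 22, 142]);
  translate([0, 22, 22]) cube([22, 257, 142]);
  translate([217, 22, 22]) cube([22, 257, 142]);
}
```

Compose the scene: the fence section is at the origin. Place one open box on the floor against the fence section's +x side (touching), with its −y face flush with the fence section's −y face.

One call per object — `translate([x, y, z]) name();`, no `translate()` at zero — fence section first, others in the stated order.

fence_section();
translate([2201, 0, 0]) open_box();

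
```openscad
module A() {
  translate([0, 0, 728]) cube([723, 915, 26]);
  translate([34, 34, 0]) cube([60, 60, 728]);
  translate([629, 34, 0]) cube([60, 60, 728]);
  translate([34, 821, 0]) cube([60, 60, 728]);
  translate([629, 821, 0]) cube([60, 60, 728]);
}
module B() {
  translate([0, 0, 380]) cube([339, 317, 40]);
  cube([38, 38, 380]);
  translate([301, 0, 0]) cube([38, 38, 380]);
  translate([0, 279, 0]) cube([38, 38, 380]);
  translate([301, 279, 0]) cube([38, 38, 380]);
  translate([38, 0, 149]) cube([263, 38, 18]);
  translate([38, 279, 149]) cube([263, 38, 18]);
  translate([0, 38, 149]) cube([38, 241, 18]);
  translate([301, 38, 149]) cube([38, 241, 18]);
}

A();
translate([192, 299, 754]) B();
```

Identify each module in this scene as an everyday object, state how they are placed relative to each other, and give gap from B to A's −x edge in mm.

A is a table. B is a stool. The stool is on top of the table, centred. The gap from the stool to the table's −x edge is 192 mm.

The stool's min-x is at 192; the table's min-x is 0; gap = 192 mm.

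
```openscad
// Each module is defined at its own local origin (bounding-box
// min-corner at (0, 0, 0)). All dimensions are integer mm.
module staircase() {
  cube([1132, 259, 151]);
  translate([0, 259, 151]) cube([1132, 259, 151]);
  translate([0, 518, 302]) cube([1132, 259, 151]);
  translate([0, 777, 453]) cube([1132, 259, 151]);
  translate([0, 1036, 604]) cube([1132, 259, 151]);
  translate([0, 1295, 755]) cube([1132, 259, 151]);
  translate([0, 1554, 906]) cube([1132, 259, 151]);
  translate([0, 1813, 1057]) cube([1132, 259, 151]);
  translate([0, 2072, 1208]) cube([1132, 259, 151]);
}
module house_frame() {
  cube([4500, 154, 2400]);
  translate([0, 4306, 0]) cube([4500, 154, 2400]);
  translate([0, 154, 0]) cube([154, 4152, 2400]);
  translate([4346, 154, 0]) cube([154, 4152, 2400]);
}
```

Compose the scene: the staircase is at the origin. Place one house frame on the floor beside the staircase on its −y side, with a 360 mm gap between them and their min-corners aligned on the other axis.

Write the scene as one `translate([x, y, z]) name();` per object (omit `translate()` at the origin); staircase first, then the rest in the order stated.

staircase();
translate([0, -4820, 0]) house_frame();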